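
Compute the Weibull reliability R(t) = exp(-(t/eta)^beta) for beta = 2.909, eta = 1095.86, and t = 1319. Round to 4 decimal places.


beta = 2.909, eta = 1095.86, t = 1319
t/eta = 1319 / 1095.86 = 1.2036
(t/eta)^beta = 1.2036^2.909 = 1.7145
R(t) = exp(-1.7145)
R(t) = 0.18

0.18


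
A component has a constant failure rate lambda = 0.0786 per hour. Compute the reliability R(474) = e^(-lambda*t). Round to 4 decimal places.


lambda = 0.0786
t = 474
lambda * t = 37.2564
R(t) = e^(-37.2564)
R(t) = 0.0

0.0


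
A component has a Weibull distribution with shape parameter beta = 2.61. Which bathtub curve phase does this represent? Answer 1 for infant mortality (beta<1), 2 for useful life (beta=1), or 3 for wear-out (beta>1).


beta = 2.61
Compare beta to 1:
beta < 1 => infant mortality (phase 1)
beta = 1 => useful life (phase 2)
beta > 1 => wear-out (phase 3)
Since beta = 2.61, this is wear-out (increasing failure rate)
Phase = 3

3


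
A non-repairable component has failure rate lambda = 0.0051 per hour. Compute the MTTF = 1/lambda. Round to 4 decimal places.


lambda = 0.0051
MTTF = 1 / 0.0051
MTTF = 196.0784

196.0784


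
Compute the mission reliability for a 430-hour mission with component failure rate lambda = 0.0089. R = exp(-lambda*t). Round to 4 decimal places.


lambda = 0.0089
mission_time = 430
lambda * t = 0.0089 * 430 = 3.827
R = exp(-3.827)
R = 0.0218

0.0218


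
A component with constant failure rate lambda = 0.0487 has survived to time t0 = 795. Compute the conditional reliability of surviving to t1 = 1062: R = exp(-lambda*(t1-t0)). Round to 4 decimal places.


lambda = 0.0487
t0 = 795, t1 = 1062
t1 - t0 = 267
lambda * (t1-t0) = 0.0487 * 267 = 13.0029
R = exp(-13.0029)
R = 0.0

0.0


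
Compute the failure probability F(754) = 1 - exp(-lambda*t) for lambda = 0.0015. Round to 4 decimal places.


lambda = 0.0015, t = 754
lambda * t = 1.131
exp(-1.131) = 0.3227
F(t) = 1 - 0.3227
F(t) = 0.6773

0.6773


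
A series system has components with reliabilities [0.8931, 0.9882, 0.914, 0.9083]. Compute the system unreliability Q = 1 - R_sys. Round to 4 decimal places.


Components: [0.8931, 0.9882, 0.914, 0.9083]
After component 1: product = 0.8931
After component 2: product = 0.8826
After component 3: product = 0.8067
After component 4: product = 0.7327
R_sys = 0.7327
Q = 1 - 0.7327 = 0.2673

0.2673


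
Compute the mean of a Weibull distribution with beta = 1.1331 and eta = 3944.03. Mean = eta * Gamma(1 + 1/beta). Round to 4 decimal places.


beta = 1.1331, eta = 3944.03
1/beta = 0.8825
1 + 1/beta = 1.8825
Gamma(1.8825) = 0.9559
Mean = 3944.03 * 0.9559
Mean = 3770.1064

3770.1064


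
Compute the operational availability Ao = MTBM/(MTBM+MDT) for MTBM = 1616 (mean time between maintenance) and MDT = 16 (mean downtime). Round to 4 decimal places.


MTBM = 1616
MDT = 16
MTBM + MDT = 1632
Ao = 1616 / 1632
Ao = 0.9902

0.9902


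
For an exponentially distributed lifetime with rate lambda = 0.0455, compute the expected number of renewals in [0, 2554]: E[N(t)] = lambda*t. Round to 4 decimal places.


lambda = 0.0455
t = 2554
E[N(t)] = lambda * t
E[N(t)] = 0.0455 * 2554
E[N(t)] = 116.207

116.207


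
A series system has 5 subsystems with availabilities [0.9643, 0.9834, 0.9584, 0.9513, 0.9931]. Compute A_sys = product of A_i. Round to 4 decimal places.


Subsystems: [0.9643, 0.9834, 0.9584, 0.9513, 0.9931]
After subsystem 1 (A=0.9643): product = 0.9643
After subsystem 2 (A=0.9834): product = 0.9483
After subsystem 3 (A=0.9584): product = 0.9088
After subsystem 4 (A=0.9513): product = 0.8646
After subsystem 5 (A=0.9931): product = 0.8586
A_sys = 0.8586

0.8586


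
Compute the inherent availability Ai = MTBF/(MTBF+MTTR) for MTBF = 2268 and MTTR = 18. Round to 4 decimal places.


MTBF = 2268
MTTR = 18
MTBF + MTTR = 2286
Ai = 2268 / 2286
Ai = 0.9921

0.9921


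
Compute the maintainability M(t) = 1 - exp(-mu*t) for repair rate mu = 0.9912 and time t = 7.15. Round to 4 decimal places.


mu = 0.9912, t = 7.15
mu * t = 0.9912 * 7.15 = 7.0871
exp(-7.0871) = 0.0008
M(t) = 1 - 0.0008
M(t) = 0.9992

0.9992


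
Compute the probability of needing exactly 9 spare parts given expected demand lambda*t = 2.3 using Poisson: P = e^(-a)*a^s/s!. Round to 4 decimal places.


a = 2.3, s = 9
e^(-a) = e^(-2.3) = 0.1003
a^s = 2.3^9 = 1801.1527
s! = 362880
P = 0.1003 * 1801.1527 / 362880
P = 0.0005

0.0005


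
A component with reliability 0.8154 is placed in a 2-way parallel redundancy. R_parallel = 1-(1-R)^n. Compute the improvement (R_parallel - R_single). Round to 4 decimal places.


R_single = 0.8154, n = 2
1 - R_single = 0.1846
(1 - R_single)^n = 0.1846^2 = 0.0341
R_parallel = 1 - 0.0341 = 0.9659
Improvement = 0.9659 - 0.8154
Improvement = 0.1505

0.1505


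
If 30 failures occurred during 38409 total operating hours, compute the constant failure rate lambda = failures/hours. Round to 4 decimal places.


failures = 30
total_hours = 38409
lambda = 30 / 38409
lambda = 0.0008

0.0008


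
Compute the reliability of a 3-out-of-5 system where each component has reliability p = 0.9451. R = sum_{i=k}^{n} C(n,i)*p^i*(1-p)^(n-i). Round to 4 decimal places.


k = 3, n = 5, p = 0.9451
i=3: C(5,3)=10 * 0.9451^3 * 0.0549^2 = 0.0254
i=4: C(5,4)=5 * 0.9451^4 * 0.0549^1 = 0.219
i=5: C(5,5)=1 * 0.9451^5 * 0.0549^0 = 0.754
R = sum of terms = 0.9985

0.9985


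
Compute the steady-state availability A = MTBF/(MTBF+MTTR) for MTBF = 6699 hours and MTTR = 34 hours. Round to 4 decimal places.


MTBF = 6699
MTTR = 34
MTBF + MTTR = 6733
A = 6699 / 6733
A = 0.995

0.995


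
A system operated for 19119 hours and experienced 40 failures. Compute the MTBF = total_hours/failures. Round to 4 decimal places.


total_hours = 19119
failures = 40
MTBF = 19119 / 40
MTBF = 477.975

477.975


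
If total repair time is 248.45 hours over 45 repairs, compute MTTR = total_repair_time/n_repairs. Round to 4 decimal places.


total_repair_time = 248.45
n_repairs = 45
MTTR = 248.45 / 45
MTTR = 5.5211

5.5211


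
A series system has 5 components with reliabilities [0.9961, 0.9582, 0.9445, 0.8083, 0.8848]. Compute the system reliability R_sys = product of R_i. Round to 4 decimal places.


Components: [0.9961, 0.9582, 0.9445, 0.8083, 0.8848]
After component 1 (R=0.9961): product = 0.9961
After component 2 (R=0.9582): product = 0.9545
After component 3 (R=0.9445): product = 0.9015
After component 4 (R=0.8083): product = 0.7287
After component 5 (R=0.8848): product = 0.6447
R_sys = 0.6447

0.6447


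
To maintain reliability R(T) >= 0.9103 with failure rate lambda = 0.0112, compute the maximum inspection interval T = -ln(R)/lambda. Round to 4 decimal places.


R_target = 0.9103
lambda = 0.0112
-ln(0.9103) = 0.094
T = 0.094 / 0.0112
T = 8.3912

8.3912


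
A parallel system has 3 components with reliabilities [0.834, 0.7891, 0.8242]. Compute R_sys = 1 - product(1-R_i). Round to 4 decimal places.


Components: [0.834, 0.7891, 0.8242]
(1 - 0.834) = 0.166, running product = 0.166
(1 - 0.7891) = 0.2109, running product = 0.035
(1 - 0.8242) = 0.1758, running product = 0.0062
Product of (1-R_i) = 0.0062
R_sys = 1 - 0.0062 = 0.9938

0.9938


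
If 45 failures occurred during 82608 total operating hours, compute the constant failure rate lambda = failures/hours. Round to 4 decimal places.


failures = 45
total_hours = 82608
lambda = 45 / 82608
lambda = 0.0005

0.0005


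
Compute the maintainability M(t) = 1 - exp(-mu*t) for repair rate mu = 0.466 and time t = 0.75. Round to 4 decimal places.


mu = 0.466, t = 0.75
mu * t = 0.466 * 0.75 = 0.3495
exp(-0.3495) = 0.705
M(t) = 1 - 0.705
M(t) = 0.295

0.295


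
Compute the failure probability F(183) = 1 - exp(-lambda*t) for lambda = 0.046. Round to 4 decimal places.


lambda = 0.046, t = 183
lambda * t = 8.418
exp(-8.418) = 0.0002
F(t) = 1 - 0.0002
F(t) = 0.9998

0.9998


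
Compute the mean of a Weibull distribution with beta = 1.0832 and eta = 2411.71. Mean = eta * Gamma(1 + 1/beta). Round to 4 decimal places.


beta = 1.0832, eta = 2411.71
1/beta = 0.9232
1 + 1/beta = 1.9232
Gamma(1.9232) = 0.9699
Mean = 2411.71 * 0.9699
Mean = 2339.1694

2339.1694


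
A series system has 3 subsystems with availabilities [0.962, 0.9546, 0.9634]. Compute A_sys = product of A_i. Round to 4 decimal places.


Subsystems: [0.962, 0.9546, 0.9634]
After subsystem 1 (A=0.962): product = 0.962
After subsystem 2 (A=0.9546): product = 0.9183
After subsystem 3 (A=0.9634): product = 0.8847
A_sys = 0.8847

0.8847


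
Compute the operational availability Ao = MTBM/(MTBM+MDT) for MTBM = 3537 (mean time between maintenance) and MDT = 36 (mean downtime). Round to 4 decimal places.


MTBM = 3537
MDT = 36
MTBM + MDT = 3573
Ao = 3537 / 3573
Ao = 0.9899

0.9899


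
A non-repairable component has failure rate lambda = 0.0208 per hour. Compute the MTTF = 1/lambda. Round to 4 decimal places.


lambda = 0.0208
MTTF = 1 / 0.0208
MTTF = 48.0769

48.0769


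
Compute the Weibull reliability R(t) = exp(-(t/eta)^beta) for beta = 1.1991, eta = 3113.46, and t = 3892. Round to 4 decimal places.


beta = 1.1991, eta = 3113.46, t = 3892
t/eta = 3892 / 3113.46 = 1.2501
(t/eta)^beta = 1.2501^1.1991 = 1.3069
R(t) = exp(-1.3069)
R(t) = 0.2707

0.2707


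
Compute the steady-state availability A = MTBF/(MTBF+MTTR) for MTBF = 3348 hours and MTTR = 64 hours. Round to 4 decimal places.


MTBF = 3348
MTTR = 64
MTBF + MTTR = 3412
A = 3348 / 3412
A = 0.9812

0.9812


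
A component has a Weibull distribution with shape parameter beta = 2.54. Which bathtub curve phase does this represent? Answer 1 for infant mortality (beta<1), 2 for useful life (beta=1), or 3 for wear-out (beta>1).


beta = 2.54
Compare beta to 1:
beta < 1 => infant mortality (phase 1)
beta = 1 => useful life (phase 2)
beta > 1 => wear-out (phase 3)
Since beta = 2.54, this is wear-out (increasing failure rate)
Phase = 3

3


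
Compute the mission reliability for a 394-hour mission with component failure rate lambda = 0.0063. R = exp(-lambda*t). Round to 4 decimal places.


lambda = 0.0063
mission_time = 394
lambda * t = 0.0063 * 394 = 2.4822
R = exp(-2.4822)
R = 0.0836

0.0836


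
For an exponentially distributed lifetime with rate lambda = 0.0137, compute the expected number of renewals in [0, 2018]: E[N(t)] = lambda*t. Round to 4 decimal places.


lambda = 0.0137
t = 2018
E[N(t)] = lambda * t
E[N(t)] = 0.0137 * 2018
E[N(t)] = 27.6466

27.6466


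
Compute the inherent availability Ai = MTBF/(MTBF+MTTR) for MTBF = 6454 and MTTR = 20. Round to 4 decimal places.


MTBF = 6454
MTTR = 20
MTBF + MTTR = 6474
Ai = 6454 / 6474
Ai = 0.9969

0.9969


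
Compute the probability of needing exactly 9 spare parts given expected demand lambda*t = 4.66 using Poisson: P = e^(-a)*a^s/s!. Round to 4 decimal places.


a = 4.66, s = 9
e^(-a) = e^(-4.66) = 0.0095
a^s = 4.66^9 = 1036270.7747
s! = 362880
P = 0.0095 * 1036270.7747 / 362880
P = 0.027

0.027


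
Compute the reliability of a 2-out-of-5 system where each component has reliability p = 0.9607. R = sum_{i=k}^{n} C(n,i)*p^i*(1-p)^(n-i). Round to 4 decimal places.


k = 2, n = 5, p = 0.9607
i=2: C(5,2)=10 * 0.9607^2 * 0.0393^3 = 0.0006
i=3: C(5,3)=10 * 0.9607^3 * 0.0393^2 = 0.0137
i=4: C(5,4)=5 * 0.9607^4 * 0.0393^1 = 0.1674
i=5: C(5,5)=1 * 0.9607^5 * 0.0393^0 = 0.8183
R = sum of terms = 1.0

1.0


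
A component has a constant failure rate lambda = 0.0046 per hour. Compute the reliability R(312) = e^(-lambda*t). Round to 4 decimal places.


lambda = 0.0046
t = 312
lambda * t = 1.4352
R(t) = e^(-1.4352)
R(t) = 0.2381

0.2381


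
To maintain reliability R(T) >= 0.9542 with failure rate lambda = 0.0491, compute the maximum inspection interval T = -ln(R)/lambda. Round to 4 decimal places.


R_target = 0.9542
lambda = 0.0491
-ln(0.9542) = 0.0469
T = 0.0469 / 0.0491
T = 0.9548

0.9548


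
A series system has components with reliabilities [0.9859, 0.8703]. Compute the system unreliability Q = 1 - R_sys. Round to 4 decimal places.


Components: [0.9859, 0.8703]
After component 1: product = 0.9859
After component 2: product = 0.858
R_sys = 0.858
Q = 1 - 0.858 = 0.142

0.142


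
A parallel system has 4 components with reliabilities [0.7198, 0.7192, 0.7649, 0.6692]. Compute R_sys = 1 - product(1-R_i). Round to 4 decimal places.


Components: [0.7198, 0.7192, 0.7649, 0.6692]
(1 - 0.7198) = 0.2802, running product = 0.2802
(1 - 0.7192) = 0.2808, running product = 0.0787
(1 - 0.7649) = 0.2351, running product = 0.0185
(1 - 0.6692) = 0.3308, running product = 0.0061
Product of (1-R_i) = 0.0061
R_sys = 1 - 0.0061 = 0.9939

0.9939


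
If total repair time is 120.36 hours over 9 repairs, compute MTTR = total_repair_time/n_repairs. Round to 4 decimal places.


total_repair_time = 120.36
n_repairs = 9
MTTR = 120.36 / 9
MTTR = 13.3733

13.3733


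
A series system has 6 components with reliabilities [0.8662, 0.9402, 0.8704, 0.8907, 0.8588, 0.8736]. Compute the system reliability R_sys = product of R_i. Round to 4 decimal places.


Components: [0.8662, 0.9402, 0.8704, 0.8907, 0.8588, 0.8736]
After component 1 (R=0.8662): product = 0.8662
After component 2 (R=0.9402): product = 0.8144
After component 3 (R=0.8704): product = 0.7089
After component 4 (R=0.8907): product = 0.6314
After component 5 (R=0.8588): product = 0.5422
After component 6 (R=0.8736): product = 0.4737
R_sys = 0.4737

0.4737


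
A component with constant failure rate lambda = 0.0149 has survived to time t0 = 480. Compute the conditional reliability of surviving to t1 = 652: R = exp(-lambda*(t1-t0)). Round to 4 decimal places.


lambda = 0.0149
t0 = 480, t1 = 652
t1 - t0 = 172
lambda * (t1-t0) = 0.0149 * 172 = 2.5628
R = exp(-2.5628)
R = 0.0771

0.0771


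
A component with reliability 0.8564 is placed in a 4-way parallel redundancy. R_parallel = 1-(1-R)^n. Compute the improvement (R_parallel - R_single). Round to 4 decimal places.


R_single = 0.8564, n = 4
1 - R_single = 0.1436
(1 - R_single)^n = 0.1436^4 = 0.0004
R_parallel = 1 - 0.0004 = 0.9996
Improvement = 0.9996 - 0.8564
Improvement = 0.1432

0.1432


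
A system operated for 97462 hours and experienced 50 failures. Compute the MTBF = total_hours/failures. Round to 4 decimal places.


total_hours = 97462
failures = 50
MTBF = 97462 / 50
MTBF = 1949.24

1949.24


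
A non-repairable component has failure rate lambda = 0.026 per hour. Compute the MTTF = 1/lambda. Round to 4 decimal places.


lambda = 0.026
MTTF = 1 / 0.026
MTTF = 38.4615

38.4615


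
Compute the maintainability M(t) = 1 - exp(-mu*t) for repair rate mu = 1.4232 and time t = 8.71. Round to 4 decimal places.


mu = 1.4232, t = 8.71
mu * t = 1.4232 * 8.71 = 12.3961
exp(-12.3961) = 0.0
M(t) = 1 - 0.0
M(t) = 1.0

1.0


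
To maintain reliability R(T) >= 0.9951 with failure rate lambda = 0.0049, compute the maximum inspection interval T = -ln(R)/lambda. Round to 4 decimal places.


R_target = 0.9951
lambda = 0.0049
-ln(0.9951) = 0.0049
T = 0.0049 / 0.0049
T = 1.0025

1.0025


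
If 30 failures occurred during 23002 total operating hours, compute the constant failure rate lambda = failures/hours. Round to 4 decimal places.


failures = 30
total_hours = 23002
lambda = 30 / 23002
lambda = 0.0013

0.0013


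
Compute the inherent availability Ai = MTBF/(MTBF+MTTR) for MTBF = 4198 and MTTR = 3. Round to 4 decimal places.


MTBF = 4198
MTTR = 3
MTBF + MTTR = 4201
Ai = 4198 / 4201
Ai = 0.9993

0.9993


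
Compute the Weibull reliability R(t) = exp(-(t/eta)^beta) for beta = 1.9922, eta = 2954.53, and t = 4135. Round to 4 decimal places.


beta = 1.9922, eta = 2954.53, t = 4135
t/eta = 4135 / 2954.53 = 1.3995
(t/eta)^beta = 1.3995^1.9922 = 1.9536
R(t) = exp(-1.9536)
R(t) = 0.1418

0.1418


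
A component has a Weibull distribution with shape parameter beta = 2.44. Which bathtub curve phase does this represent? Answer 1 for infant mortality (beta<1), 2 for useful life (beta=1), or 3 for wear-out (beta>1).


beta = 2.44
Compare beta to 1:
beta < 1 => infant mortality (phase 1)
beta = 1 => useful life (phase 2)
beta > 1 => wear-out (phase 3)
Since beta = 2.44, this is wear-out (increasing failure rate)
Phase = 3

3


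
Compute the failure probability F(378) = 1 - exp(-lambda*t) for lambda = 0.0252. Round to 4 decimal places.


lambda = 0.0252, t = 378
lambda * t = 9.5256
exp(-9.5256) = 0.0001
F(t) = 1 - 0.0001
F(t) = 0.9999

0.9999


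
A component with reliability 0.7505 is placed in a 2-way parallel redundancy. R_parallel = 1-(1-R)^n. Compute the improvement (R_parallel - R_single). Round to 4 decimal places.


R_single = 0.7505, n = 2
1 - R_single = 0.2495
(1 - R_single)^n = 0.2495^2 = 0.0623
R_parallel = 1 - 0.0623 = 0.9377
Improvement = 0.9377 - 0.7505
Improvement = 0.1872

0.1872


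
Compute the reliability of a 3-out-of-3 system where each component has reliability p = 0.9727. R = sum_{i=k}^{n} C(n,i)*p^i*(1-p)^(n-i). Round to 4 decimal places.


k = 3, n = 3, p = 0.9727
i=3: C(3,3)=1 * 0.9727^3 * 0.0273^0 = 0.9203
R = sum of terms = 0.9203

0.9203


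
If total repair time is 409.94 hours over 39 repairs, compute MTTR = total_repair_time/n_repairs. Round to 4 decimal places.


total_repair_time = 409.94
n_repairs = 39
MTTR = 409.94 / 39
MTTR = 10.5113

10.5113


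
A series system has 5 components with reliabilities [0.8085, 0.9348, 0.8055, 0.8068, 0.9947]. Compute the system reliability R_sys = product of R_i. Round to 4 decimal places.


Components: [0.8085, 0.9348, 0.8055, 0.8068, 0.9947]
After component 1 (R=0.8085): product = 0.8085
After component 2 (R=0.9348): product = 0.7558
After component 3 (R=0.8055): product = 0.6088
After component 4 (R=0.8068): product = 0.4912
After component 5 (R=0.9947): product = 0.4886
R_sys = 0.4886

0.4886


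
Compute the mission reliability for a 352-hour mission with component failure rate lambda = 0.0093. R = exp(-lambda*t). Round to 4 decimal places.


lambda = 0.0093
mission_time = 352
lambda * t = 0.0093 * 352 = 3.2736
R = exp(-3.2736)
R = 0.0379

0.0379


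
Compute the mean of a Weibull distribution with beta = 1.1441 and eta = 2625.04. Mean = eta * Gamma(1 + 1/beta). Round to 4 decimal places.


beta = 1.1441, eta = 2625.04
1/beta = 0.874
1 + 1/beta = 1.874
Gamma(1.874) = 0.9531
Mean = 2625.04 * 0.9531
Mean = 2502.0282

2502.0282


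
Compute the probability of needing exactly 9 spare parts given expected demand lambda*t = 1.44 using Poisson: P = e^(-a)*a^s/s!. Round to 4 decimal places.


a = 1.44, s = 9
e^(-a) = e^(-1.44) = 0.2369
a^s = 1.44^9 = 26.6233
s! = 362880
P = 0.2369 * 26.6233 / 362880
P = 0.0

0.0


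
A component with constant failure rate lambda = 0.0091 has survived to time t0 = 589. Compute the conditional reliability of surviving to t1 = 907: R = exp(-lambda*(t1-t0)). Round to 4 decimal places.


lambda = 0.0091
t0 = 589, t1 = 907
t1 - t0 = 318
lambda * (t1-t0) = 0.0091 * 318 = 2.8938
R = exp(-2.8938)
R = 0.0554

0.0554


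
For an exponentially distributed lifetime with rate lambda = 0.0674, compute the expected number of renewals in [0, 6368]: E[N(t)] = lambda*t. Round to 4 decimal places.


lambda = 0.0674
t = 6368
E[N(t)] = lambda * t
E[N(t)] = 0.0674 * 6368
E[N(t)] = 429.2032

429.2032


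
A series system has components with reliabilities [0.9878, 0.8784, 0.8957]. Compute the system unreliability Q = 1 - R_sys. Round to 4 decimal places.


Components: [0.9878, 0.8784, 0.8957]
After component 1: product = 0.9878
After component 2: product = 0.8677
After component 3: product = 0.7772
R_sys = 0.7772
Q = 1 - 0.7772 = 0.2228

0.2228


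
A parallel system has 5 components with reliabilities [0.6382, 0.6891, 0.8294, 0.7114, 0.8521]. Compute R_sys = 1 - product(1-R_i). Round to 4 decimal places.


Components: [0.6382, 0.6891, 0.8294, 0.7114, 0.8521]
(1 - 0.6382) = 0.3618, running product = 0.3618
(1 - 0.6891) = 0.3109, running product = 0.1125
(1 - 0.8294) = 0.1706, running product = 0.0192
(1 - 0.7114) = 0.2886, running product = 0.0055
(1 - 0.8521) = 0.1479, running product = 0.0008
Product of (1-R_i) = 0.0008
R_sys = 1 - 0.0008 = 0.9992

0.9992


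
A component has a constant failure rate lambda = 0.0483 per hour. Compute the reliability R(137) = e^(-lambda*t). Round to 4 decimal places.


lambda = 0.0483
t = 137
lambda * t = 6.6171
R(t) = e^(-6.6171)
R(t) = 0.0013

0.0013


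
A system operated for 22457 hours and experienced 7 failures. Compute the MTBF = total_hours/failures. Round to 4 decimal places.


total_hours = 22457
failures = 7
MTBF = 22457 / 7
MTBF = 3208.1429

3208.1429


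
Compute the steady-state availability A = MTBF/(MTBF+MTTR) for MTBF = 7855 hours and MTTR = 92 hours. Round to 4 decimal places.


MTBF = 7855
MTTR = 92
MTBF + MTTR = 7947
A = 7855 / 7947
A = 0.9884

0.9884


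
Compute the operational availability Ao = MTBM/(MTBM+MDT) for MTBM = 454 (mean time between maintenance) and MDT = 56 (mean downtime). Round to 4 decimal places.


MTBM = 454
MDT = 56
MTBM + MDT = 510
Ao = 454 / 510
Ao = 0.8902

0.8902


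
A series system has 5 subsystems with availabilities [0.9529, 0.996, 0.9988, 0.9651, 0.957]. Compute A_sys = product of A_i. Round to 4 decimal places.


Subsystems: [0.9529, 0.996, 0.9988, 0.9651, 0.957]
After subsystem 1 (A=0.9529): product = 0.9529
After subsystem 2 (A=0.996): product = 0.9491
After subsystem 3 (A=0.9988): product = 0.9479
After subsystem 4 (A=0.9651): product = 0.9149
After subsystem 5 (A=0.957): product = 0.8755
A_sys = 0.8755

0.8755


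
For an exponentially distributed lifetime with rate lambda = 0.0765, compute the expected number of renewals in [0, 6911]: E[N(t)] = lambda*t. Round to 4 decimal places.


lambda = 0.0765
t = 6911
E[N(t)] = lambda * t
E[N(t)] = 0.0765 * 6911
E[N(t)] = 528.6915

528.6915


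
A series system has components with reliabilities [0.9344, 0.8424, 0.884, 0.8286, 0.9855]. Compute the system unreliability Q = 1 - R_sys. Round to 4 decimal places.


Components: [0.9344, 0.8424, 0.884, 0.8286, 0.9855]
After component 1: product = 0.9344
After component 2: product = 0.7871
After component 3: product = 0.6958
After component 4: product = 0.5766
After component 5: product = 0.5682
R_sys = 0.5682
Q = 1 - 0.5682 = 0.4318

0.4318


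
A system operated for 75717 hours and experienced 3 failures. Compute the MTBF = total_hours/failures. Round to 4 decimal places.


total_hours = 75717
failures = 3
MTBF = 75717 / 3
MTBF = 25239.0

25239.0


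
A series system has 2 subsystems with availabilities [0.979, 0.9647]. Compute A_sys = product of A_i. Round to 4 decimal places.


Subsystems: [0.979, 0.9647]
After subsystem 1 (A=0.979): product = 0.979
After subsystem 2 (A=0.9647): product = 0.9444
A_sys = 0.9444

0.9444


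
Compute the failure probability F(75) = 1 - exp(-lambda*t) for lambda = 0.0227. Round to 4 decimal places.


lambda = 0.0227, t = 75
lambda * t = 1.7025
exp(-1.7025) = 0.1822
F(t) = 1 - 0.1822
F(t) = 0.8178

0.8178


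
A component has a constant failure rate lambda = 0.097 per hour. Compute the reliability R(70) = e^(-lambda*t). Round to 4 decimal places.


lambda = 0.097
t = 70
lambda * t = 6.79
R(t) = e^(-6.79)
R(t) = 0.0011

0.0011


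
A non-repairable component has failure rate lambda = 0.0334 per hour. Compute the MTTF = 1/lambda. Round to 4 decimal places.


lambda = 0.0334
MTTF = 1 / 0.0334
MTTF = 29.9401

29.9401


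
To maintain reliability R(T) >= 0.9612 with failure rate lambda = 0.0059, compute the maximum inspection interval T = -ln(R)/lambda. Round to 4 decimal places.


R_target = 0.9612
lambda = 0.0059
-ln(0.9612) = 0.0396
T = 0.0396 / 0.0059
T = 6.7073

6.7073


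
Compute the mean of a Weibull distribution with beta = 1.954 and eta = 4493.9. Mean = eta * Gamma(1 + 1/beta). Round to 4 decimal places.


beta = 1.954, eta = 4493.9
1/beta = 0.5118
1 + 1/beta = 1.5118
Gamma(1.5118) = 0.8867
Mean = 4493.9 * 0.8867
Mean = 3984.5833

3984.5833


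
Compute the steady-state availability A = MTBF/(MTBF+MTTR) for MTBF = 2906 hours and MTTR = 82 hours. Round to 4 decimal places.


MTBF = 2906
MTTR = 82
MTBF + MTTR = 2988
A = 2906 / 2988
A = 0.9726

0.9726


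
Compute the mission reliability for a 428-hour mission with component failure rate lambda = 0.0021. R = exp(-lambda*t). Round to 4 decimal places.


lambda = 0.0021
mission_time = 428
lambda * t = 0.0021 * 428 = 0.8988
R = exp(-0.8988)
R = 0.4071

0.4071


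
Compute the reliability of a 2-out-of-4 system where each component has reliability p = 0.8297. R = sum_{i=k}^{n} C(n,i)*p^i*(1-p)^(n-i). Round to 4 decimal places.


k = 2, n = 4, p = 0.8297
i=2: C(4,2)=6 * 0.8297^2 * 0.1703^2 = 0.1198
i=3: C(4,3)=4 * 0.8297^3 * 0.1703^1 = 0.3891
i=4: C(4,4)=1 * 0.8297^4 * 0.1703^0 = 0.4739
R = sum of terms = 0.9828

0.9828


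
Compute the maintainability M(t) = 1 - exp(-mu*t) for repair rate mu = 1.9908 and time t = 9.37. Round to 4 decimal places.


mu = 1.9908, t = 9.37
mu * t = 1.9908 * 9.37 = 18.6538
exp(-18.6538) = 0.0
M(t) = 1 - 0.0
M(t) = 1.0

1.0


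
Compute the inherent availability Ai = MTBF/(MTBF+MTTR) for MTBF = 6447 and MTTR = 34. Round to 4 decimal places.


MTBF = 6447
MTTR = 34
MTBF + MTTR = 6481
Ai = 6447 / 6481
Ai = 0.9948

0.9948


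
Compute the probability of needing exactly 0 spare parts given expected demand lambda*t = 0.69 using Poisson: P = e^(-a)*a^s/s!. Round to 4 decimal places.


a = 0.69, s = 0
e^(-a) = e^(-0.69) = 0.5016
a^s = 0.69^0 = 1.0
s! = 1
P = 0.5016 * 1.0 / 1
P = 0.5016

0.5016


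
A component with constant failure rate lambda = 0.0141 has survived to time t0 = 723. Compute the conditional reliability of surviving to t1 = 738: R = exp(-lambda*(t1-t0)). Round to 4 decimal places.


lambda = 0.0141
t0 = 723, t1 = 738
t1 - t0 = 15
lambda * (t1-t0) = 0.0141 * 15 = 0.2115
R = exp(-0.2115)
R = 0.8094

0.8094


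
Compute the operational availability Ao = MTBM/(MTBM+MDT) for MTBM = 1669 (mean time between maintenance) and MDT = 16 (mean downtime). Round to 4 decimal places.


MTBM = 1669
MDT = 16
MTBM + MDT = 1685
Ao = 1669 / 1685
Ao = 0.9905

0.9905


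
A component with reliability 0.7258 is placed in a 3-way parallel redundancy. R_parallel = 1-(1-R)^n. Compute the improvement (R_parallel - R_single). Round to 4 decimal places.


R_single = 0.7258, n = 3
1 - R_single = 0.2742
(1 - R_single)^n = 0.2742^3 = 0.0206
R_parallel = 1 - 0.0206 = 0.9794
Improvement = 0.9794 - 0.7258
Improvement = 0.2536

0.2536


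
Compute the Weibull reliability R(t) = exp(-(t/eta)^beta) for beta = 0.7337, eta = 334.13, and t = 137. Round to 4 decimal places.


beta = 0.7337, eta = 334.13, t = 137
t/eta = 137 / 334.13 = 0.41
(t/eta)^beta = 0.41^0.7337 = 0.5199
R(t) = exp(-0.5199)
R(t) = 0.5946

0.5946


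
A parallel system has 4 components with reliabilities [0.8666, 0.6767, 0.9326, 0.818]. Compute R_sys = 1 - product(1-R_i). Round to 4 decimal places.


Components: [0.8666, 0.6767, 0.9326, 0.818]
(1 - 0.8666) = 0.1334, running product = 0.1334
(1 - 0.6767) = 0.3233, running product = 0.0431
(1 - 0.9326) = 0.0674, running product = 0.0029
(1 - 0.818) = 0.182, running product = 0.0005
Product of (1-R_i) = 0.0005
R_sys = 1 - 0.0005 = 0.9995

0.9995


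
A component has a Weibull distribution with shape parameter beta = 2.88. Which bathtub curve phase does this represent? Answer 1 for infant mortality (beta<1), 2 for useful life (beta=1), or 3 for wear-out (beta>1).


beta = 2.88
Compare beta to 1:
beta < 1 => infant mortality (phase 1)
beta = 1 => useful life (phase 2)
beta > 1 => wear-out (phase 3)
Since beta = 2.88, this is wear-out (increasing failure rate)
Phase = 3

3


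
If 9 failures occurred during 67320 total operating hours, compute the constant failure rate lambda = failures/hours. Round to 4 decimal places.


failures = 9
total_hours = 67320
lambda = 9 / 67320
lambda = 0.0001

0.0001


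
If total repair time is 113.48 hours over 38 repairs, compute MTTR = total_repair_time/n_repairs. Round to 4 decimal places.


total_repair_time = 113.48
n_repairs = 38
MTTR = 113.48 / 38
MTTR = 2.9863

2.9863


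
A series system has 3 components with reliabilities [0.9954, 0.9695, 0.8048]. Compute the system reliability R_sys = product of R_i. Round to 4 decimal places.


Components: [0.9954, 0.9695, 0.8048]
After component 1 (R=0.9954): product = 0.9954
After component 2 (R=0.9695): product = 0.965
After component 3 (R=0.8048): product = 0.7767
R_sys = 0.7767

0.7767


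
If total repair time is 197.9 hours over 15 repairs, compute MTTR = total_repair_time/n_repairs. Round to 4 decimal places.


total_repair_time = 197.9
n_repairs = 15
MTTR = 197.9 / 15
MTTR = 13.1933

13.1933


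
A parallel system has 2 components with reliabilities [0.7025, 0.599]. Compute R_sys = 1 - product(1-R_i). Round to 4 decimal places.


Components: [0.7025, 0.599]
(1 - 0.7025) = 0.2975, running product = 0.2975
(1 - 0.599) = 0.401, running product = 0.1193
Product of (1-R_i) = 0.1193
R_sys = 1 - 0.1193 = 0.8807

0.8807


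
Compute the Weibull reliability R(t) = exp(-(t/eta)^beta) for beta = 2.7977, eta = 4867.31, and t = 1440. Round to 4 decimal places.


beta = 2.7977, eta = 4867.31, t = 1440
t/eta = 1440 / 4867.31 = 0.2959
(t/eta)^beta = 0.2959^2.7977 = 0.0331
R(t) = exp(-0.0331)
R(t) = 0.9674

0.9674


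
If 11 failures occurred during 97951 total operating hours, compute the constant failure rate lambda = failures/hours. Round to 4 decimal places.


failures = 11
total_hours = 97951
lambda = 11 / 97951
lambda = 0.0001

0.0001


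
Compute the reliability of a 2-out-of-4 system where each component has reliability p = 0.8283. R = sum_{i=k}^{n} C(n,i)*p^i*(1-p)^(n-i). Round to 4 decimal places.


k = 2, n = 4, p = 0.8283
i=2: C(4,2)=6 * 0.8283^2 * 0.1717^2 = 0.1214
i=3: C(4,3)=4 * 0.8283^3 * 0.1717^1 = 0.3903
i=4: C(4,4)=1 * 0.8283^4 * 0.1717^0 = 0.4707
R = sum of terms = 0.9824

0.9824


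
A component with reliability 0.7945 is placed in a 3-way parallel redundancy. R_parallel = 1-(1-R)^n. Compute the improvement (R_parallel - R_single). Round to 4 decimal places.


R_single = 0.7945, n = 3
1 - R_single = 0.2055
(1 - R_single)^n = 0.2055^3 = 0.0087
R_parallel = 1 - 0.0087 = 0.9913
Improvement = 0.9913 - 0.7945
Improvement = 0.1968

0.1968


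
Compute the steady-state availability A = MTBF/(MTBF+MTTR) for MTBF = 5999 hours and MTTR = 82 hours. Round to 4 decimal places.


MTBF = 5999
MTTR = 82
MTBF + MTTR = 6081
A = 5999 / 6081
A = 0.9865

0.9865


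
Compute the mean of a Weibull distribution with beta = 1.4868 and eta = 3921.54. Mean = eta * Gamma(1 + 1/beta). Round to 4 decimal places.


beta = 1.4868, eta = 3921.54
1/beta = 0.6726
1 + 1/beta = 1.6726
Gamma(1.6726) = 0.9037
Mean = 3921.54 * 0.9037
Mean = 3544.0129

3544.0129


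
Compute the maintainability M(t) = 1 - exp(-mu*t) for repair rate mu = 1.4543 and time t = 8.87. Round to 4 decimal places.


mu = 1.4543, t = 8.87
mu * t = 1.4543 * 8.87 = 12.8996
exp(-12.8996) = 0.0
M(t) = 1 - 0.0
M(t) = 1.0

1.0


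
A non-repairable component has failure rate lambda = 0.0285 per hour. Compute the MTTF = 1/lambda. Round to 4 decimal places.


lambda = 0.0285
MTTF = 1 / 0.0285
MTTF = 35.0877

35.0877


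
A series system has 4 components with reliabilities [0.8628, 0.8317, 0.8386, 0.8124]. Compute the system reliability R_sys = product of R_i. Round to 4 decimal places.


Components: [0.8628, 0.8317, 0.8386, 0.8124]
After component 1 (R=0.8628): product = 0.8628
After component 2 (R=0.8317): product = 0.7176
After component 3 (R=0.8386): product = 0.6018
After component 4 (R=0.8124): product = 0.4889
R_sys = 0.4889

0.4889


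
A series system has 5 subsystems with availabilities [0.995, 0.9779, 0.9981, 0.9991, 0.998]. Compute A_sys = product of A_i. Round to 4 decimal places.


Subsystems: [0.995, 0.9779, 0.9981, 0.9991, 0.998]
After subsystem 1 (A=0.995): product = 0.995
After subsystem 2 (A=0.9779): product = 0.973
After subsystem 3 (A=0.9981): product = 0.9712
After subsystem 4 (A=0.9991): product = 0.9703
After subsystem 5 (A=0.998): product = 0.9683
A_sys = 0.9683

0.9683


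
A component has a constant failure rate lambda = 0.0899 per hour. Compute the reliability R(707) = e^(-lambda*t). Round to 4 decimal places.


lambda = 0.0899
t = 707
lambda * t = 63.5593
R(t) = e^(-63.5593)
R(t) = 0.0

0.0


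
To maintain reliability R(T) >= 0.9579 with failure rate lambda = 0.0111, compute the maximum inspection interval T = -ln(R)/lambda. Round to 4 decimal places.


R_target = 0.9579
lambda = 0.0111
-ln(0.9579) = 0.043
T = 0.043 / 0.0111
T = 3.8749

3.8749


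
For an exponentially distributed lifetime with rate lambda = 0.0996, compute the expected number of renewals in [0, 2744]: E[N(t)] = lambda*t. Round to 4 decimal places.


lambda = 0.0996
t = 2744
E[N(t)] = lambda * t
E[N(t)] = 0.0996 * 2744
E[N(t)] = 273.3024

273.3024


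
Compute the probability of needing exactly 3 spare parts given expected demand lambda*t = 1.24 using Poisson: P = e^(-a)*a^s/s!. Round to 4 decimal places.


a = 1.24, s = 3
e^(-a) = e^(-1.24) = 0.2894
a^s = 1.24^3 = 1.9066
s! = 6
P = 0.2894 * 1.9066 / 6
P = 0.092

0.092


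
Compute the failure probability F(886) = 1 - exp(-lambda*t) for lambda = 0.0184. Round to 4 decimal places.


lambda = 0.0184, t = 886
lambda * t = 16.3024
exp(-16.3024) = 0.0
F(t) = 1 - 0.0
F(t) = 1.0

1.0


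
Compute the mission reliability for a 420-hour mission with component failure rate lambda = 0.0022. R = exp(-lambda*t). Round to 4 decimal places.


lambda = 0.0022
mission_time = 420
lambda * t = 0.0022 * 420 = 0.924
R = exp(-0.924)
R = 0.3969

0.3969


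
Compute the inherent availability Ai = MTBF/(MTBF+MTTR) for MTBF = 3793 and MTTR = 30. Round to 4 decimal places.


MTBF = 3793
MTTR = 30
MTBF + MTTR = 3823
Ai = 3793 / 3823
Ai = 0.9922

0.9922


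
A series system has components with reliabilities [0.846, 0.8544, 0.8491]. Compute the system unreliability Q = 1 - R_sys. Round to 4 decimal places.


Components: [0.846, 0.8544, 0.8491]
After component 1: product = 0.846
After component 2: product = 0.7228
After component 3: product = 0.6137
R_sys = 0.6137
Q = 1 - 0.6137 = 0.3863

0.3863


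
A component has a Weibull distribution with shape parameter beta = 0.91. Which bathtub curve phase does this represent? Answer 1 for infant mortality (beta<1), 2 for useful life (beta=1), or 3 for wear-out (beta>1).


beta = 0.91
Compare beta to 1:
beta < 1 => infant mortality (phase 1)
beta = 1 => useful life (phase 2)
beta > 1 => wear-out (phase 3)
Since beta = 0.91, this is infant mortality (decreasing failure rate)
Phase = 1

1


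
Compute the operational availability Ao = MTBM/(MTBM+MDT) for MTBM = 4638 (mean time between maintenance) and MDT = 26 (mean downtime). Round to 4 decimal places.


MTBM = 4638
MDT = 26
MTBM + MDT = 4664
Ao = 4638 / 4664
Ao = 0.9944

0.9944


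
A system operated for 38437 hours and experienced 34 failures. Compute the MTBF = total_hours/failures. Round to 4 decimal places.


total_hours = 38437
failures = 34
MTBF = 38437 / 34
MTBF = 1130.5

1130.5


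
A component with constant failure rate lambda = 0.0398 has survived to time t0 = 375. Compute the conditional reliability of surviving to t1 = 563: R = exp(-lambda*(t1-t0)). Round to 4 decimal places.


lambda = 0.0398
t0 = 375, t1 = 563
t1 - t0 = 188
lambda * (t1-t0) = 0.0398 * 188 = 7.4824
R = exp(-7.4824)
R = 0.0006

0.0006


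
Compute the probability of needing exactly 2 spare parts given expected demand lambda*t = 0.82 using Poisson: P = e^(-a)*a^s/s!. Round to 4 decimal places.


a = 0.82, s = 2
e^(-a) = e^(-0.82) = 0.4404
a^s = 0.82^2 = 0.6724
s! = 2
P = 0.4404 * 0.6724 / 2
P = 0.1481

0.1481


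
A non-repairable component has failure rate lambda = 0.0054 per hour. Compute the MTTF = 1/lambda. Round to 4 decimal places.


lambda = 0.0054
MTTF = 1 / 0.0054
MTTF = 185.1852

185.1852


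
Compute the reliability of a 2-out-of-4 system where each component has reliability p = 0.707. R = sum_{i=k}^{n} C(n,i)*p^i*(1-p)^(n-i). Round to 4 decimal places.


k = 2, n = 4, p = 0.707
i=2: C(4,2)=6 * 0.707^2 * 0.293^2 = 0.2575
i=3: C(4,3)=4 * 0.707^3 * 0.293^1 = 0.4142
i=4: C(4,4)=1 * 0.707^4 * 0.293^0 = 0.2498
R = sum of terms = 0.9215

0.9215


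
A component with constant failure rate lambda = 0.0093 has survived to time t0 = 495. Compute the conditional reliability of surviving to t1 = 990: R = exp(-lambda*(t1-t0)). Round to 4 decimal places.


lambda = 0.0093
t0 = 495, t1 = 990
t1 - t0 = 495
lambda * (t1-t0) = 0.0093 * 495 = 4.6035
R = exp(-4.6035)
R = 0.01

0.01


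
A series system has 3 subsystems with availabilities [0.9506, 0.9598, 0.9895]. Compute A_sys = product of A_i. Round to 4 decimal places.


Subsystems: [0.9506, 0.9598, 0.9895]
After subsystem 1 (A=0.9506): product = 0.9506
After subsystem 2 (A=0.9598): product = 0.9124
After subsystem 3 (A=0.9895): product = 0.9028
A_sys = 0.9028

0.9028


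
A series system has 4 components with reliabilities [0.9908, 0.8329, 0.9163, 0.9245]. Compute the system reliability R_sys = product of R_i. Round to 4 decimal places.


Components: [0.9908, 0.8329, 0.9163, 0.9245]
After component 1 (R=0.9908): product = 0.9908
After component 2 (R=0.8329): product = 0.8252
After component 3 (R=0.9163): product = 0.7562
After component 4 (R=0.9245): product = 0.6991
R_sys = 0.6991

0.6991


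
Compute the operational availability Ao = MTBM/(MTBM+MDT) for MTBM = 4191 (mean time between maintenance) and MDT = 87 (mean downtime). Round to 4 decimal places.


MTBM = 4191
MDT = 87
MTBM + MDT = 4278
Ao = 4191 / 4278
Ao = 0.9797

0.9797


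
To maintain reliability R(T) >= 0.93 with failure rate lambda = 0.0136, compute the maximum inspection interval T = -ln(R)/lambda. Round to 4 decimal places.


R_target = 0.93
lambda = 0.0136
-ln(0.93) = 0.0726
T = 0.0726 / 0.0136
T = 5.3361

5.3361


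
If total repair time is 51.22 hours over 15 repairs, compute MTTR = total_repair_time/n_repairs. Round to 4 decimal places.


total_repair_time = 51.22
n_repairs = 15
MTTR = 51.22 / 15
MTTR = 3.4147

3.4147


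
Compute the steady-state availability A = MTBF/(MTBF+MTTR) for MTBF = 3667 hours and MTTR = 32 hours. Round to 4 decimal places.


MTBF = 3667
MTTR = 32
MTBF + MTTR = 3699
A = 3667 / 3699
A = 0.9913

0.9913


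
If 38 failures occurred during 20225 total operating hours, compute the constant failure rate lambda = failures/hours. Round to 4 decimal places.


failures = 38
total_hours = 20225
lambda = 38 / 20225
lambda = 0.0019

0.0019


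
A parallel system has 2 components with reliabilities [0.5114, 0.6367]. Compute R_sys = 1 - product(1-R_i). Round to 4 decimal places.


Components: [0.5114, 0.6367]
(1 - 0.5114) = 0.4886, running product = 0.4886
(1 - 0.6367) = 0.3633, running product = 0.1775
Product of (1-R_i) = 0.1775
R_sys = 1 - 0.1775 = 0.8225

0.8225


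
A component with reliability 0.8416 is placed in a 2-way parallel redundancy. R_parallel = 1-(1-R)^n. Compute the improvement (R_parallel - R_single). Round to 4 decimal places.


R_single = 0.8416, n = 2
1 - R_single = 0.1584
(1 - R_single)^n = 0.1584^2 = 0.0251
R_parallel = 1 - 0.0251 = 0.9749
Improvement = 0.9749 - 0.8416
Improvement = 0.1333

0.1333


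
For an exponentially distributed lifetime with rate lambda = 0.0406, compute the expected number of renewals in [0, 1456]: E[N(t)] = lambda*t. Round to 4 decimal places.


lambda = 0.0406
t = 1456
E[N(t)] = lambda * t
E[N(t)] = 0.0406 * 1456
E[N(t)] = 59.1136

59.1136


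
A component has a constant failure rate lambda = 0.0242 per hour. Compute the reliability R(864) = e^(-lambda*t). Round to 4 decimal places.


lambda = 0.0242
t = 864
lambda * t = 20.9088
R(t) = e^(-20.9088)
R(t) = 0.0

0.0
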